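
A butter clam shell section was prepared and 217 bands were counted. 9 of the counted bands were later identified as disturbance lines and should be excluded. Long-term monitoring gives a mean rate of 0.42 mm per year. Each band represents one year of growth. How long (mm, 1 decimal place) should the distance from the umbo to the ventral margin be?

After corrections the count is 217 − 9 = 208 bands.
208 years at 0.42 mm/year gives 0.42 × 208 = 87.4 mm.

87.4 mm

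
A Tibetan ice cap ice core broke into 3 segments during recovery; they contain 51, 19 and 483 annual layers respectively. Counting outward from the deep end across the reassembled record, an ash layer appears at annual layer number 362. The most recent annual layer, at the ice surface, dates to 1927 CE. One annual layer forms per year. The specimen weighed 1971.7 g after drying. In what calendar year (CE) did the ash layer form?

Total annual layers = 51 + 19 + 483 = 553.
553 − 362 = 191 annual layers lie beyond the ash layer toward the ice surface.
The annual layer at the ice surface is 1927 CE, so the ash layer dates to 1927 − 191 = 1736 CE.

1736 CE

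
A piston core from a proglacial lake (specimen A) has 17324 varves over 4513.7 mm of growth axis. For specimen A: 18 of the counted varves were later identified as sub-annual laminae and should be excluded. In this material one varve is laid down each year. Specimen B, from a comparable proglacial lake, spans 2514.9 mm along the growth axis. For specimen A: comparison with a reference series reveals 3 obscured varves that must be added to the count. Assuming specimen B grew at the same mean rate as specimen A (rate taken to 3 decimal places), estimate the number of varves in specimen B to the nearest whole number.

Specimen A: adjusted count: 17324 − 18 + 3 = 17309 varves.
A: 4513.7 mm over 17309 years gives 4513.7 / 17309 ≈ 0.261 mm/yr.
B spans 2514.9 / 0.261 = 9635.63 years ≈ 9636 varves.

9636 varves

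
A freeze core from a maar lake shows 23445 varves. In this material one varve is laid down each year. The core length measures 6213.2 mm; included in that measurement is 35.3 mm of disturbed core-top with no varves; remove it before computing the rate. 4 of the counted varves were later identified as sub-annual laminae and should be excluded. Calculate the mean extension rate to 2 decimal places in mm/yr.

Correcting the raw count gives 23445 − 4 = 23441 true varves.
Net length = 6213.2 − 35.3 = 6177.9 mm.
Mean rate = 6177.9 mm / 23441 years ≈ 0.26 mm/yr.

0.26 mm/yr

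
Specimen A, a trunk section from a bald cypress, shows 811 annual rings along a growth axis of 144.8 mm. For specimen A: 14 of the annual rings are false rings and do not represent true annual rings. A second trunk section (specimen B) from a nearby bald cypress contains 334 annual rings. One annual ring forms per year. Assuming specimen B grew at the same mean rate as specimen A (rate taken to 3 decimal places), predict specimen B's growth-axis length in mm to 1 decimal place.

Specimen A: true annual ring count = 811 − 14 = 797.
A: 144.8 mm over 797 years gives 144.8 / 797 ≈ 0.182 mm/yr.
Length of B = 0.182 × 334 = 60.8 mm.

60.8 mm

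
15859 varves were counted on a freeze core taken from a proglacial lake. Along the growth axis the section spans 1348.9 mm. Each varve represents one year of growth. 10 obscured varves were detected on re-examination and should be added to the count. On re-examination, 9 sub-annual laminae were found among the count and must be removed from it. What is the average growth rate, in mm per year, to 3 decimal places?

After corrections the count is 15859 − 9 + 10 = 15860 varves.
1348.9 mm over 15860 years gives 1348.9 / 15860 ≈ 0.085 mm per year.

0.085 mm per year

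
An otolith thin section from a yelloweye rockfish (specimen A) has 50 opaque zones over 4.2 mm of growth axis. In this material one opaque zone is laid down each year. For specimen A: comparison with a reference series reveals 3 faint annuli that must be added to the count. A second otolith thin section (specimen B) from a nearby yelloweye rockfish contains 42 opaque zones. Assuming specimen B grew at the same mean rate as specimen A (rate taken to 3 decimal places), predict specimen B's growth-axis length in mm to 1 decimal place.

Specimen A: after corrections the count is 50 + 3 = 53 opaque zones.
A: Mean rate = 4.2 mm / 53 years ≈ 0.079 mm/year.
B's length ≈ 0.079 × 42 = 3.3 mm.

3.3 mm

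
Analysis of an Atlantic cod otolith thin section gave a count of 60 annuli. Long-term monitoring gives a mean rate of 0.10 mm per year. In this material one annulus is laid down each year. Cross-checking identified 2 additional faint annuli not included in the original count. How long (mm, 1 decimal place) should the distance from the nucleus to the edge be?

True annulus count = 60 + 2 = 62.
Predicted length = 0.10 mm/year × 62 years = 6.2 mm.

6.2 mm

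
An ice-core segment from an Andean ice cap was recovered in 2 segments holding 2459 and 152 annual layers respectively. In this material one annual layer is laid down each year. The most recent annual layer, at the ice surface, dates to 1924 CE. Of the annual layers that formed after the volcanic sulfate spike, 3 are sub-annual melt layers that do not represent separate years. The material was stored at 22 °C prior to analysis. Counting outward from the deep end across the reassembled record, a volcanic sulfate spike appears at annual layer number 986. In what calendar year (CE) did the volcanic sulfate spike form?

302 CE

Total annual layers = 2459 + 152 = 2611.
2611 − 986 = 1625 annual layers lie beyond the volcanic sulfate spike toward the ice surface.
1625 − 3 false = 1622 true annual layers after the volcanic sulfate spike.
The annual layer at the ice surface is 1924 CE, so the volcanic sulfate spike dates to 1924 − 1622 = 302 CE.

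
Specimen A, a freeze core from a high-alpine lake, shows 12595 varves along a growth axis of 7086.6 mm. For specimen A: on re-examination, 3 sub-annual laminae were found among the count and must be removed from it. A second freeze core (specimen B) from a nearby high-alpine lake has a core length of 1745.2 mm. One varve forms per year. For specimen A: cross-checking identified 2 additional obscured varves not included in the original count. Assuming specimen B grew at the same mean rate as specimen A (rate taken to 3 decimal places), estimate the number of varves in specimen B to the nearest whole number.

Specimen A: correcting the raw count gives 12595 − 3 + 2 = 12594 true varves.
A: 7086.6 mm over 12594 years gives 7086.6 / 12594 ≈ 0.563 mm/yr.
Specimen B: 1745.2 mm / 0.563 mm per year = 3099.82 years ≈ 3100 varves.

3100 varves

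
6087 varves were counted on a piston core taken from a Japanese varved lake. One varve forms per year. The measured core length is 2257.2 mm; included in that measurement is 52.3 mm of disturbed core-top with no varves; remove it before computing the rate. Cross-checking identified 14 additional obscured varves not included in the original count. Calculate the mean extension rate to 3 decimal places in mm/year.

Adjusted count: 6087 + 14 = 6101 varves.
The growth record spans 2257.2 − 52.3 = 2204.9 mm.
2204.9 mm over 6101 years gives 2204.9 / 6101 ≈ 0.361 mm/year.

0.361 mm/year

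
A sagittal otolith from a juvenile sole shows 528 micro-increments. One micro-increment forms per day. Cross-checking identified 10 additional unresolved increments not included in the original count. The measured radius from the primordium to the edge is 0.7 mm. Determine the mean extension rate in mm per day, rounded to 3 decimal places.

0.001 mm per day

Adjusted count: 528 + 10 = 538 micro-increments.
Extension rate ≈ 0.7 / 538 = 0.001 mm per day.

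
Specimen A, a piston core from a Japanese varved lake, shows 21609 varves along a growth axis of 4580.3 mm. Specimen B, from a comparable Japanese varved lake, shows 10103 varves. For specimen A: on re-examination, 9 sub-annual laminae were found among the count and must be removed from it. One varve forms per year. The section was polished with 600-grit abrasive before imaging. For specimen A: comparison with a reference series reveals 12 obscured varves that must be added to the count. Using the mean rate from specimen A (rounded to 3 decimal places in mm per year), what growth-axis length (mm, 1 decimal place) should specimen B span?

Specimen A: true varve count = 21609 − 9 + 12 = 21612.
A: Extension rate ≈ 4580.3 / 21612 = 0.212 mm/year.
B's length ≈ 0.212 × 10103 = 2141.8 mm.

2141.8 mm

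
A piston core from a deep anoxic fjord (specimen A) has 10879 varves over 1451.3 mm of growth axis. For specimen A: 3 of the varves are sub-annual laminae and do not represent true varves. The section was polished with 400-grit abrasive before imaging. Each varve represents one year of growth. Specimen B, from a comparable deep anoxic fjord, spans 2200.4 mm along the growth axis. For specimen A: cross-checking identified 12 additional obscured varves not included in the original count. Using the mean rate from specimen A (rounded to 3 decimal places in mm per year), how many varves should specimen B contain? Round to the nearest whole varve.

Specimen A: true varve count = 10879 − 3 + 12 = 10888.
A: Extension rate ≈ 1451.3 / 10888 = 0.133 mm/yr.
Specimen B: 2200.4 mm / 0.133 mm per year = 16544.36 years ≈ 16544 varves.

16544 varves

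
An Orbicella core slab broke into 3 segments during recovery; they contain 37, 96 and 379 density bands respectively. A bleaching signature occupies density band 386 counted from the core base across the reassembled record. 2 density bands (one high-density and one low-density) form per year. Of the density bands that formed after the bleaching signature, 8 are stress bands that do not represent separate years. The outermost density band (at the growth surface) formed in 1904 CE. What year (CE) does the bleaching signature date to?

1845 CE

Total density bands = 37 + 96 + 379 = 512.
512 − 386 = 126 density bands lie beyond the bleaching signature toward the growth surface.
126 − 8 false = 118 true density bands after the bleaching signature.
118 density bands at 2 per year is 118 / 2 = 59 years.
Counting back 59 years from 1904 CE places the bleaching signature in 1904 − 59 = 1845 CE.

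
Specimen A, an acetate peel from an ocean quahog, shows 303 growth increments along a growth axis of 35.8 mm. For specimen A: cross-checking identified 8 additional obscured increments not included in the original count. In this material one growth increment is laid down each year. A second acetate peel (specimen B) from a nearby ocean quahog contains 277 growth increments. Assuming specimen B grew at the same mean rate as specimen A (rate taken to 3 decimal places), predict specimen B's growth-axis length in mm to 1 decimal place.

31.9 mm

Specimen A: after corrections the count is 303 + 8 = 311 growth increments.
A: Extension rate ≈ 35.8 / 311 = 0.115 mm per year.
For B, 0.115 mm/year × 277 years = 31.9 mm.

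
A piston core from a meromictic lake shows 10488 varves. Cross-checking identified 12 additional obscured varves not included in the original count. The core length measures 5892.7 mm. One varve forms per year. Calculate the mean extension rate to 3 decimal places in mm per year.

Correcting the raw count gives 10488 + 12 = 10500 true varves.
Extension rate ≈ 5892.7 / 10500 = 0.561 mm per year.

0.561 mm per year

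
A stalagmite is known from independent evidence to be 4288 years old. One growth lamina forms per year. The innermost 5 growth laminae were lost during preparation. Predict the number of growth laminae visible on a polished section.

4283 growth laminae

At one growth lamina per year, 4288 years correspond to 4288 growth laminae.
Less the 5 uncaptured growth laminae: 4288 − 5 = 4283.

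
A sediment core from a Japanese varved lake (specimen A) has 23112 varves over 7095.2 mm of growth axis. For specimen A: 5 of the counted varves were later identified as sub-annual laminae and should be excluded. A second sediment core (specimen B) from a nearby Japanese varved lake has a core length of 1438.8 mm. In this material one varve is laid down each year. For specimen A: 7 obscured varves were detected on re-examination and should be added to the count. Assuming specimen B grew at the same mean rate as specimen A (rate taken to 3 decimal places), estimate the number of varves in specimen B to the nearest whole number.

Specimen A: adjusted count: 23112 − 5 + 7 = 23114 varves.
A: Mean rate = 7095.2 mm / 23114 years ≈ 0.307 mm/yr.
For B, 1438.8 / 0.307 = 4686.64 years ≈ 4687 varves.

4687 varves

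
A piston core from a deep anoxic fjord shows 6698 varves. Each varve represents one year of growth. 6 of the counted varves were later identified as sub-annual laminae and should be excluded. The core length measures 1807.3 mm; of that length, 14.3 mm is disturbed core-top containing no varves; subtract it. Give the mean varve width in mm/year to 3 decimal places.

0.268 mm/year

True varve count = 6698 − 6 = 6692.
Net length = 1807.3 − 14.3 = 1793.0 mm.
Extension rate ≈ 1793.0 / 6692 = 0.268 mm/year.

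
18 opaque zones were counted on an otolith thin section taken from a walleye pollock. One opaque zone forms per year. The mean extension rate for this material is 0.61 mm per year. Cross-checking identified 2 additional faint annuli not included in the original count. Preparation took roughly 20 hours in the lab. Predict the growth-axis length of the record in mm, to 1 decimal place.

True opaque zone count = 18 + 2 = 20.
Predicted length = 0.61 mm/year × 20 years = 12.2 mm.

12.2 mm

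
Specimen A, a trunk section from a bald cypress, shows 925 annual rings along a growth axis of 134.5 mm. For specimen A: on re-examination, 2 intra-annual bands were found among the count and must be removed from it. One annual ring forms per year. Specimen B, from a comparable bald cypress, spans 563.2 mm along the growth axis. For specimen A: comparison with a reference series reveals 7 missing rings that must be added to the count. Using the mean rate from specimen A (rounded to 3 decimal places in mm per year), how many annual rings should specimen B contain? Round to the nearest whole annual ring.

Specimen A: after corrections the count is 925 − 2 + 7 = 930 annual rings.
A: Mean rate = 134.5 mm / 930 years ≈ 0.145 mm per year.
For B, 563.2 / 0.145 = 3884.14 years ≈ 3884 annual rings.

3884 annual rings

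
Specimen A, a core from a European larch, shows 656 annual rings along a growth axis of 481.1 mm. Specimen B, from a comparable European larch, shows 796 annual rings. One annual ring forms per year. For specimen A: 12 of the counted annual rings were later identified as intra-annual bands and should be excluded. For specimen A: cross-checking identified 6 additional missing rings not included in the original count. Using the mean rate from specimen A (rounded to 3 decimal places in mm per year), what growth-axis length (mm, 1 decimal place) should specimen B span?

Specimen A: after corrections the count is 656 − 12 + 6 = 650 annual rings.
A: 481.1 mm over 650 years gives 481.1 / 650 ≈ 0.740 mm per year.
For B, 0.740 mm/year × 796 years = 589.0 mm.

589.0 mm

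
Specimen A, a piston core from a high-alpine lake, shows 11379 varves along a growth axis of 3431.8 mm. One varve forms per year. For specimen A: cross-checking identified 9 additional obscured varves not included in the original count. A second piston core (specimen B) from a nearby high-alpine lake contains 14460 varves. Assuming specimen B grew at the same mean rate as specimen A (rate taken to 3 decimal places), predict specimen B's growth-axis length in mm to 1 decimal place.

4352.5 mm

Specimen A: correcting the raw count gives 11379 + 9 = 11388 true varves.
A: Extension rate ≈ 3431.8 / 11388 = 0.301 mm/yr.
B's length ≈ 0.301 × 14460 = 4352.5 mm.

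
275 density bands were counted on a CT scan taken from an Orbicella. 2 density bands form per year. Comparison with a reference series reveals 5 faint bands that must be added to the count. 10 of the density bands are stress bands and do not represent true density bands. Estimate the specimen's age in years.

135 years

Correcting the raw count gives 275 − 10 + 5 = 270 true density bands.
270 density bands at 2 per year is 270 / 2 = 135 years.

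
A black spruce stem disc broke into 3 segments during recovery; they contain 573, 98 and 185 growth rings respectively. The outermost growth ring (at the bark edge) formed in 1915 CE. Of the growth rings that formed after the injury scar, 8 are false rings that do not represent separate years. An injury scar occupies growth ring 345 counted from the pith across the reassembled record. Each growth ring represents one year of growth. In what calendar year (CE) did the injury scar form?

1412 CE

Total growth rings = 573 + 98 + 185 = 856.
Between growth ring 345 and the bark edge there are 856 − 345 = 511 growth rings.
511 − 8 false = 503 true growth rings after the injury scar.
The growth ring at the bark edge is 1915 CE, so the injury scar dates to 1915 − 503 = 1412 CE.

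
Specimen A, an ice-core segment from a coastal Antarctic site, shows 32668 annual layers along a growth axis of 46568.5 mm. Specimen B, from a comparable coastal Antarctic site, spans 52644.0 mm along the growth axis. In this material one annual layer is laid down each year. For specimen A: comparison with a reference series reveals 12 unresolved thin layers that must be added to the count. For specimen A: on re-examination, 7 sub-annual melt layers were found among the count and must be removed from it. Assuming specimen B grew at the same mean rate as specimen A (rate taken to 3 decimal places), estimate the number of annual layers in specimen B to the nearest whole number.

Specimen A: after corrections the count is 32668 − 7 + 12 = 32673 annual layers.
A: Mean rate = 46568.5 mm / 32673 years ≈ 1.425 mm/year.
For B, 52644.0 / 1.425 = 36943.16 years ≈ 36943 annual layers.

36943 annual layers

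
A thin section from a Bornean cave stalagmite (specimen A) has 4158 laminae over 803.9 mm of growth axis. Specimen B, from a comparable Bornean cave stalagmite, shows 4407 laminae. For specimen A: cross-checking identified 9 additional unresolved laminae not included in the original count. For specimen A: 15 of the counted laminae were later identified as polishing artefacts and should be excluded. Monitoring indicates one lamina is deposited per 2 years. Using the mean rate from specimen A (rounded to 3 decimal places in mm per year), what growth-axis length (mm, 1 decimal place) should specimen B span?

855.0 mm

Specimen A: correcting the raw count gives 4158 − 15 + 9 = 4152 true laminae.
Specimen A: at 2 years per lamina, 4152 × 2 = 8304 years.
A: Mean rate = 803.9 mm / 8304 years ≈ 0.097 mm/yr.
Specimen B: 4407 laminae at 2 years each span 4407 × 2 = 8814 years. For B, 0.097 mm/year × 8814 years = 855.0 mm.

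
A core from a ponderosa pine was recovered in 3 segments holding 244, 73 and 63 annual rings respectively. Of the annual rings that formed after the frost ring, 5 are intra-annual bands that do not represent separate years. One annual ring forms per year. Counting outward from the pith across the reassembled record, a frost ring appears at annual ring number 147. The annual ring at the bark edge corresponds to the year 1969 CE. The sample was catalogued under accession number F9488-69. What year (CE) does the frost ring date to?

1741 CE

Total annual rings = 244 + 73 + 63 = 380.
The frost ring sits at annual ring 147 from the pith, so 380 − 147 = 233 annual rings formed after it.
Removing the 5 false annual rings leaves 233 − 5 = 228 true annual rings beyond the frost ring.
The annual ring at the bark edge is 1969 CE, so the frost ring dates to 1969 − 228 = 1741 CE.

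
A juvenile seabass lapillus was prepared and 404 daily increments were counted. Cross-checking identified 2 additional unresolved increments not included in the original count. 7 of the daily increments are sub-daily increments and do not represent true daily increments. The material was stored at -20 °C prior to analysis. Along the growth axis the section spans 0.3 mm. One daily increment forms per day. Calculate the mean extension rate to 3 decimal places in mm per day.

True daily increment count = 404 − 7 + 2 = 399.
Mean rate = 0.3 mm / 399 days ≈ 0.001 mm per day.

0.001 mm per day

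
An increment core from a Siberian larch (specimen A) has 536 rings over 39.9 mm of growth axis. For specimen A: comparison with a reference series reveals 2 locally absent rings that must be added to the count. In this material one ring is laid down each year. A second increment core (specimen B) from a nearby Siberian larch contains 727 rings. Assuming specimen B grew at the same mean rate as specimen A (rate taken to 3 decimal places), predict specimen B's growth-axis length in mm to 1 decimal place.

53.8 mm

Specimen A: true ring count = 536 + 2 = 538.
A: 39.9 mm over 538 years gives 39.9 / 538 ≈ 0.074 mm/year.
For B, 0.074 mm/year × 727 years = 53.8 mm.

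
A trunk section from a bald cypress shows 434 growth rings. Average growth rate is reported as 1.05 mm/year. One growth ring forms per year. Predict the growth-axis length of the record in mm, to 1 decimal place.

455.7 mm

434 years of growth are recorded.
Length ≈ 1.05 × 434 = 455.7 mm.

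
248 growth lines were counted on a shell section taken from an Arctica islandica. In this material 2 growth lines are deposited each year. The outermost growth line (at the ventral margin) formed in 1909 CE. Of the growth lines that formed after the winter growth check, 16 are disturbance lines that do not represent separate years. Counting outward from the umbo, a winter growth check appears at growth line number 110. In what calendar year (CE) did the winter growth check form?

248 − 110 = 138 growth lines lie beyond the winter growth check toward the ventral margin.
138 − 16 false = 122 true growth lines after the winter growth check.
122 growth lines at 2 per year is 122 / 2 = 61 years.
Counting back 61 years from 1909 CE places the winter growth check in 1909 − 61 = 1848 CE.

1848 CE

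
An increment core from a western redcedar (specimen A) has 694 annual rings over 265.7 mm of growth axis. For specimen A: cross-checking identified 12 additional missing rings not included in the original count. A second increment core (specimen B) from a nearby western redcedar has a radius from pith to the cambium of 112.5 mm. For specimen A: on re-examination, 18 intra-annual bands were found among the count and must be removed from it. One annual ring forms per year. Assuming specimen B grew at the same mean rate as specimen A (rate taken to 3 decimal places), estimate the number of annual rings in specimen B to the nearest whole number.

Specimen A: true annual ring count = 694 − 18 + 12 = 688.
A: 265.7 mm over 688 years gives 265.7 / 688 ≈ 0.386 mm/year.
Specimen B: 112.5 mm / 0.386 mm per year = 291.45 years ≈ 291 annual rings.

291 annual rings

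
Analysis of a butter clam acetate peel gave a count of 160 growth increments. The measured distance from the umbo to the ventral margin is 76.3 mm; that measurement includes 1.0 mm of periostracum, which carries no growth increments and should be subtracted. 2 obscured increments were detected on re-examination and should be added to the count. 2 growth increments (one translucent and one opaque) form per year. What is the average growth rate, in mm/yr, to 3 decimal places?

0.930 mm/yr

After corrections the count is 160 + 2 = 162 growth increments.
With 2 growth increments per year, 162 / 2 = 81 years.
Removing the 1.0 mm offcut leaves 76.3 − 1.0 = 75.3 mm.
Extension rate ≈ 75.3 / 81 = 0.930 mm/yr.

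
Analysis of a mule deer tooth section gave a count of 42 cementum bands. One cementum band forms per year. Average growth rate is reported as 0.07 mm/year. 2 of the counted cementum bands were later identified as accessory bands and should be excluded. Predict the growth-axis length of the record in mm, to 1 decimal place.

Adjusted count: 42 − 2 = 40 cementum bands.
Length ≈ 0.07 × 40 = 2.8 mm.

2.8 mm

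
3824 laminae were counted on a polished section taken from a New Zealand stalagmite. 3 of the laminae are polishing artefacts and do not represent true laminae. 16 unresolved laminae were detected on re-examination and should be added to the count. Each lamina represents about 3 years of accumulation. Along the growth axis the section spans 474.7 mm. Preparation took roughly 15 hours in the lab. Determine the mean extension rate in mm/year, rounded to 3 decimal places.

0.041 mm/year

After corrections the count is 3824 − 3 + 16 = 3837 laminae.
3837 laminae at 3 years each span 3837 × 3 = 11511 years.
Extension rate ≈ 474.7 / 11511 = 0.041 mm/year.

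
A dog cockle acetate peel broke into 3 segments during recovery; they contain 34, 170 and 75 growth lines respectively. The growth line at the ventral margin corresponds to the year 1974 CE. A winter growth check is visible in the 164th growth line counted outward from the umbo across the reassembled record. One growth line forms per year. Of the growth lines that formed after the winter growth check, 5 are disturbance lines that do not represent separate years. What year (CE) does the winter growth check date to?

1864 CE

Total growth lines = 34 + 170 + 75 = 279.
The winter growth check sits at growth line 164 from the umbo, so 279 − 164 = 115 growth lines formed after it.
115 − 5 false = 110 true growth lines after the winter growth check.
The growth line at the ventral margin is 1974 CE, so the winter growth check dates to 1974 − 110 = 1864 CE.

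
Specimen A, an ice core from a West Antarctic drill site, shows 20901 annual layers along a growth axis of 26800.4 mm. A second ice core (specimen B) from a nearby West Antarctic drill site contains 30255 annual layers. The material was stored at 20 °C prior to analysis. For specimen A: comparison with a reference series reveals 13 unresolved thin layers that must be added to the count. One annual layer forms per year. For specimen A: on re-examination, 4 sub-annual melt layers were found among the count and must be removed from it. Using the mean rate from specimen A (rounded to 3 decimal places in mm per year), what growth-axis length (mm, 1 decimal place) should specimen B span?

38786.9 mm

Specimen A: correcting the raw count gives 20901 − 4 + 13 = 20910 true annual layers.
A: Extension rate ≈ 26800.4 / 20910 = 1.282 mm/year.
For B, 1.282 mm/year × 30255 years = 38786.9 mm.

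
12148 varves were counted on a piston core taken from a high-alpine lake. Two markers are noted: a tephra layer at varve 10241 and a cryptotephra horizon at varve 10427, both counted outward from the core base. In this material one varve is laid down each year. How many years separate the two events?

The two markers are separated by 10427 − 10241 = 186 varves.
One varve per year makes the interval 186 years.

186 years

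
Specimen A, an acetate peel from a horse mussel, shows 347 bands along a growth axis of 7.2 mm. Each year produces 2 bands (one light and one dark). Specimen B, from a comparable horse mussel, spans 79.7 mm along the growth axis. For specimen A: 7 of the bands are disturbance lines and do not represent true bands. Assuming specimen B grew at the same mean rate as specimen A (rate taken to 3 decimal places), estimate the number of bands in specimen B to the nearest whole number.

Specimen A: correcting the raw count gives 347 − 7 = 340 true bands.
Specimen A: 340 bands at 2 per year is 340 / 2 = 170 years.
A: Mean rate = 7.2 mm / 170 years ≈ 0.042 mm/year.
B spans 79.7 / 0.042 = 1897.62 years; at 2 bands per year that is 1897.62 × 2 ≈ 3795 bands.

3795 bands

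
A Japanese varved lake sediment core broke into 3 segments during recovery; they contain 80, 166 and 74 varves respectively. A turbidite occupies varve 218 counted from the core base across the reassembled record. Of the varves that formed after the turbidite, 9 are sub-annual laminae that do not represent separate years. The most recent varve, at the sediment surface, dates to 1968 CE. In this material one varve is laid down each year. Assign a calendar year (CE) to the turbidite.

Total varves = 80 + 166 + 74 = 320.
Between varve 218 and the sediment surface there are 320 − 218 = 102 varves.
Removing the 9 false varves leaves 102 − 9 = 93 true varves beyond the turbidite.
Counting back 93 years from 1968 CE places the turbidite in 1968 − 93 = 1875 CE.

1875 CE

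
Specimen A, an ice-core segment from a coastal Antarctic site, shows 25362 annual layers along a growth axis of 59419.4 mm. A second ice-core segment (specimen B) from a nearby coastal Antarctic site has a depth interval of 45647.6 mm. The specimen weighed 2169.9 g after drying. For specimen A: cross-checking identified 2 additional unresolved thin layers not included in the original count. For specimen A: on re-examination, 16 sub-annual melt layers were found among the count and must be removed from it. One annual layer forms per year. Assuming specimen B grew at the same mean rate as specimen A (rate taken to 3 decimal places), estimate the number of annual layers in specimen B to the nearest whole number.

19474 annual layers

Specimen A: adjusted count: 25362 − 16 + 2 = 25348 annual layers.
A: Extension rate ≈ 59419.4 / 25348 = 2.344 mm per year.
B spans 45647.6 / 2.344 = 19474.23 years ≈ 19474 annual layers.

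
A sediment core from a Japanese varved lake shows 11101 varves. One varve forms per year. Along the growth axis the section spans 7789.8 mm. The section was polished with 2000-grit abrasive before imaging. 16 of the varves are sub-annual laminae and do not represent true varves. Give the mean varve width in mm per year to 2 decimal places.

0.70 mm per year

After corrections the count is 11101 − 16 = 11085 varves.
Mean rate = 7789.8 mm / 11085 years ≈ 0.70 mm per year.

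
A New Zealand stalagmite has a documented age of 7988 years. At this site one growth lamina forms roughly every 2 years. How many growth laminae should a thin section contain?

3994 growth laminae

At 2 years per growth lamina, 7988 / 2 = 3994 growth laminae are expected.
So 3994 growth laminae should be present.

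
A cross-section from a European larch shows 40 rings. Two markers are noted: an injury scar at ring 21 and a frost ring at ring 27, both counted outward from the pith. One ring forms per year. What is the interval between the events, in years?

Separation: 27 − 21 = 6 rings.
That is 6 years at one ring per year.

6 years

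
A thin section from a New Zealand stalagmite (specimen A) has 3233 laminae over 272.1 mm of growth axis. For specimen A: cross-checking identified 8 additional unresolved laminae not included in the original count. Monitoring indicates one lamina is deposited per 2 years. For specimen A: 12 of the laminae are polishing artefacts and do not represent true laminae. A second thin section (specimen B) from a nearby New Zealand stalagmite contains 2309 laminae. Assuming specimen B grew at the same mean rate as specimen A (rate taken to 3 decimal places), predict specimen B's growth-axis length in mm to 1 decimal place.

Specimen A: adjusted count: 3233 − 12 + 8 = 3229 laminae.
Specimen A: at 2 years per lamina, 3229 × 2 = 6458 years.
A: Extension rate ≈ 272.1 / 6458 = 0.042 mm per year.
Specimen B: multiplying by 2 years per lamina: 2309 × 2 = 4618 years. B's length ≈ 0.042 × 4618 = 194.0 mm.

194.0 mm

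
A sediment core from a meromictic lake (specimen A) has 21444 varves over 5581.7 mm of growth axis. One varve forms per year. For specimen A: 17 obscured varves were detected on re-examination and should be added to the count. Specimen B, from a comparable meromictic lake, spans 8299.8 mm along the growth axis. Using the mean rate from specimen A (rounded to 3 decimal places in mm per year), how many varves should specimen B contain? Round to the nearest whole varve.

Specimen A: adjusted count: 21444 + 17 = 21461 varves.
A: Extension rate ≈ 5581.7 / 21461 = 0.260 mm per year.
For B, 8299.8 / 0.260 = 31922.31 years ≈ 31922 varves.

31922 varves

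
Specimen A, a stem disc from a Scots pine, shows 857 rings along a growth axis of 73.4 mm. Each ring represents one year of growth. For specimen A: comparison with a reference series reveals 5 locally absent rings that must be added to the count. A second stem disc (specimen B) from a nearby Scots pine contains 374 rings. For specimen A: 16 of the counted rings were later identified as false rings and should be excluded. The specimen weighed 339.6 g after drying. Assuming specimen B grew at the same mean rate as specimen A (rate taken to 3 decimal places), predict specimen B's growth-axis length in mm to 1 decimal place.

Specimen A: correcting the raw count gives 857 − 16 + 5 = 846 true rings.
A: Extension rate ≈ 73.4 / 846 = 0.087 mm/year.
Length of B = 0.087 × 374 = 32.5 mm.

32.5 mm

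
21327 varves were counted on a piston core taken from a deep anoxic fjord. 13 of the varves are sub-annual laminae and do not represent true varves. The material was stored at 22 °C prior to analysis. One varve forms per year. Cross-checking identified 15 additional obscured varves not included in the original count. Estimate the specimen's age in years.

21329 years

True varve count = 21327 − 13 + 15 = 21329.
With a one-to-one varve periodicity this is 21329 years.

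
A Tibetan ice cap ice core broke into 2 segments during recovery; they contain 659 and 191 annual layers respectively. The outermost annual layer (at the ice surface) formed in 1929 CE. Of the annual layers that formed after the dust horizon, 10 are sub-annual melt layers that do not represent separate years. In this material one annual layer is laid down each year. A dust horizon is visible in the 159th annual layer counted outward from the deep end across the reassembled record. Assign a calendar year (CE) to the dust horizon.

1248 CE

Total annual layers = 659 + 191 = 850.
850 − 159 = 691 annual layers lie beyond the dust horizon toward the ice surface.
Excluding 10 false annual layers: 691 − 10 = 681.
1929 − 681 = 1248 CE.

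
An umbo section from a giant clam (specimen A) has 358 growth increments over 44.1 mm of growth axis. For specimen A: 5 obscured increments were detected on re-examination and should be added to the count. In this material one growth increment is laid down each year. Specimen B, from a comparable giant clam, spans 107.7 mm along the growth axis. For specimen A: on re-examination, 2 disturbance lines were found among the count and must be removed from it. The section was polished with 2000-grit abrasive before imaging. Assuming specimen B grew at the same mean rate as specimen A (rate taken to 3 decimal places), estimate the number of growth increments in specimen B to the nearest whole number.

883 growth increments

Specimen A: adjusted count: 358 − 2 + 5 = 361 growth increments.
A: 44.1 mm over 361 years gives 44.1 / 361 ≈ 0.122 mm/yr.
Specimen B: 107.7 mm / 0.122 mm per year = 882.79 years ≈ 883 growth increments.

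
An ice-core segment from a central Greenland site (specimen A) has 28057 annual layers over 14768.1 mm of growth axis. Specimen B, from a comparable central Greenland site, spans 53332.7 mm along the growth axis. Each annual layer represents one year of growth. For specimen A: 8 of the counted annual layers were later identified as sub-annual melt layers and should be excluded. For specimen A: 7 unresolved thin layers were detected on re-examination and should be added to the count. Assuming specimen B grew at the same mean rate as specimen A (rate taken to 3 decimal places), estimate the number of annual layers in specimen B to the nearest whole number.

101393 annual layers

Specimen A: after corrections the count is 28057 − 8 + 7 = 28056 annual layers.
A: 14768.1 mm over 28056 years gives 14768.1 / 28056 ≈ 0.526 mm per year.
B spans 53332.7 / 0.526 = 101392.97 years ≈ 101393 annual layers.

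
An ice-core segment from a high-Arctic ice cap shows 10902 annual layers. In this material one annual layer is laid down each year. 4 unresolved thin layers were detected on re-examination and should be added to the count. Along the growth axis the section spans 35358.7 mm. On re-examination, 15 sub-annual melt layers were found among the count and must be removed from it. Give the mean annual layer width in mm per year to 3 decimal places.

True annual layer count = 10902 − 15 + 4 = 10891.
35358.7 mm over 10891 years gives 35358.7 / 10891 ≈ 3.247 mm per year.

3.247 mm per year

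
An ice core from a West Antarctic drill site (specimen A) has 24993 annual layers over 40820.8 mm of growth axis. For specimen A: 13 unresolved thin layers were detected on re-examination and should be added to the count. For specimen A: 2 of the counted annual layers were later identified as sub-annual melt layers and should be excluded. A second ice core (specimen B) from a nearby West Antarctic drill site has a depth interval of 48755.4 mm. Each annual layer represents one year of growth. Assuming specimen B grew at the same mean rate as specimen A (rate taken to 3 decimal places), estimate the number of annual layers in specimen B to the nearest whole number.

Specimen A: after corrections the count is 24993 − 2 + 13 = 25004 annual layers.
A: Extension rate ≈ 40820.8 / 25004 = 1.633 mm per year.
B spans 48755.4 / 1.633 = 29856.34 years ≈ 29856 annual layers.

29856 annual layers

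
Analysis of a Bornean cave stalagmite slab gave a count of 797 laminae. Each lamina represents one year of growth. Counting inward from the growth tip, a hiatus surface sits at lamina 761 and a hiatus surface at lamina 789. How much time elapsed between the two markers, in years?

28 years

789 − 761 = 28 laminae lie between the two events.
That is 28 years at one lamina per year.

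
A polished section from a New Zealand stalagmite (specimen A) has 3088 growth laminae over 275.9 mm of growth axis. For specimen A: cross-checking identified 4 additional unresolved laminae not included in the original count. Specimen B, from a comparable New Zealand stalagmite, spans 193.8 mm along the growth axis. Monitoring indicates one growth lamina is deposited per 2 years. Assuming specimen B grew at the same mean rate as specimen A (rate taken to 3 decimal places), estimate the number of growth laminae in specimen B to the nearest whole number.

2153 growth laminae

Specimen A: true growth lamina count = 3088 + 4 = 3092.
Specimen A: 3092 growth laminae at 2 years each span 3092 × 2 = 6184 years.
A: Mean rate = 275.9 mm / 6184 years ≈ 0.045 mm/yr.
Specimen B: 193.8 mm / 0.045 mm per year = 4306.67 years; at 2 years per growth lamina that is 4306.67 / 2 ≈ 2153 growth laminae.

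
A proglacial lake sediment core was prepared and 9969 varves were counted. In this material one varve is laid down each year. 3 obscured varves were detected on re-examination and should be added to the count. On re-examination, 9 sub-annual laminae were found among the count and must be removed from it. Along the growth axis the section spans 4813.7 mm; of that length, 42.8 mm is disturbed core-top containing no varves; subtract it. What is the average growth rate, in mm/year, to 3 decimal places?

Adjusted count: 9969 − 9 + 3 = 9963 varves.
Removing the 42.8 mm offcut leaves 4813.7 − 42.8 = 4770.9 mm.
Extension rate ≈ 4770.9 / 9963 = 0.479 mm/year.

0.479 mm/year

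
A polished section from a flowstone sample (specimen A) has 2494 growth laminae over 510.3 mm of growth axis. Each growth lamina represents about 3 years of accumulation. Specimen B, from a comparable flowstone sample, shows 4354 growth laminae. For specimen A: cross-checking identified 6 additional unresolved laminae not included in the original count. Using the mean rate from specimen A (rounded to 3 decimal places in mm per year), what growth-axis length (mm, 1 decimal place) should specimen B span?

888.2 mm

Specimen A: after corrections the count is 2494 + 6 = 2500 growth laminae.
Specimen A: at 3 years per growth lamina, 2500 × 3 = 7500 years.
A: Extension rate ≈ 510.3 / 7500 = 0.068 mm per year.
Specimen B: 4354 growth laminae at 3 years each span 4354 × 3 = 13062 years. For B, 0.068 mm/year × 13062 years = 888.2 mm.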